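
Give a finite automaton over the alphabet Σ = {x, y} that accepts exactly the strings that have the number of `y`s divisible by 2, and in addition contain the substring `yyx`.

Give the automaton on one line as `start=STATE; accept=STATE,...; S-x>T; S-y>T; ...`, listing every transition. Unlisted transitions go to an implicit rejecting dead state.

Handle the two conditions separately and then intersect. One (2 states) tracks the count of `y`s modulo 2; the other (4 states) tracks whether and how much of `yyx` has been seen. Each combined state is a pair, one component from each; accept when both components accept.
        x   y  
>  s0   s0  s1 
   s1   s2  s3 
   s2   s2  s4 
   s3   s5  s6 
   s4   s0  s6 
 * s5   s5  s7 
   s6   s7  s3 
   s7   s7  s5 
(> = start, * = accepting)

start=s0; accept=s5; s0-x>s0; s0-y>s1; s1-x>s2; s1-y>s3; s2-x>s2; s2-y>s4; s3-x>s5; s3-y>s6; s4-x>s0; s4-y>s6; s5-x>s5; s5-y>s7; s6-x>s7; s6-y>s3; s7-x>s7; s7-y>s5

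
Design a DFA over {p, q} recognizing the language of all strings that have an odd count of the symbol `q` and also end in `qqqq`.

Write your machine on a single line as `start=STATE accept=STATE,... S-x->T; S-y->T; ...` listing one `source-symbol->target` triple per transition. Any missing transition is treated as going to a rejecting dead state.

start=A; accept=F; A-p->A; A-q->B; B-p->B; B-q->C; C-p->A; C-q->D; D-p->B; D-q->E; E-p->A; E-q->F; F-p->B; F-q->E

Handle the two conditions separately and then intersect. The first has 2 states tracking the count of `q`s modulo 2; the second has 5 states tracking how much of the suffix `qqqq` has currently been matched. A product state is a pair (one from each), accepting exactly when both do. After merging equivalent states the machine shrinks.
A 6-state machine:
       p  q 
>  A   A  B 
   B   B  C 
   C   A  D 
   D   B  E 
   E   A  F 
 * F   B  E 
(> = start, * = accepting)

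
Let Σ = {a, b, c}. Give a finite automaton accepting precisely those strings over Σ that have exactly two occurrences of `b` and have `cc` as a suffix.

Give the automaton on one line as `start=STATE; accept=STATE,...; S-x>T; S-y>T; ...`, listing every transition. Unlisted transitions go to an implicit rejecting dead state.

Build one automaton per condition and run them in lockstep. One (4 states) tracks the count of `b`s, saturating at 3; the other (3 states) tracks how much of the suffix `cc` has currently been matched. Each combined state is a pair, one component from each; accept when both components accept.
          a    b    c  
>  q0     q0   q1   q2 
   q1     q1   q3   q4 
   q2     q0   q1   q5 
   q3     q3   q6   q7 
   q4     q1   q3   q8 
   q5     q0   q1   q5 
   q6     q6   q6   q9 
   q7     q3   q6  q10 
   q8     q1   q3   q8 
   q9     q6   q6  q11 
 * q10    q3   q6  q10 
   q11    q6   q6  q11 
(> = start, * = accepting)

start=q0; accept=q10; q0-a>q0; q0-b>q1; q0-c>q2; q1-a>q1; q1-b>q3; q1-c>q4; q2-a>q0; q2-b>q1; q2-c>q5; q3-a>q3; q3-b>q6; q3-c>q7; q4-a>q1; q4-b>q3; q4-c>q8; q5-a>q0; q5-b>q1; q5-c>q5; q6-a>q6; q6-b>q6; q6-c>q9; q7-a>q3; q7-b>q6; q7-c>q10; q8-a>q1; q8-b>q3; q8-c>q8; q9-a>q6; q9-b>q6; q9-c>q11; q10-a>q3; q10-b>q6; q10-c>q10; q11-a>q6; q11-b>q6; q11-c>q11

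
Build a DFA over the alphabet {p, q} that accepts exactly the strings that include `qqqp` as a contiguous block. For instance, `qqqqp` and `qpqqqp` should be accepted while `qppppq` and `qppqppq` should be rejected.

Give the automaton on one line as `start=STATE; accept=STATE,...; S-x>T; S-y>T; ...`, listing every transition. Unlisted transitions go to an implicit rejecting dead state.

start=s0; accept=s4; s0-p>s0; s0-q>s1; s1-p>s0; s1-q>s2; s2-p>s0; s2-q>s3; s3-p>s4; s3-q>s3; s4-p>s4; s4-q>s4

States s0..s3 record the length of the longest prefix of `qqqp` that matches the current input suffix. Reaching s4 means `qqqp` has been seen, and we stay there forever. Accept from s4.
With 5 states:
        p   q  
>  s0   s0  s1 
   s1   s0  s2 
   s2   s0  s3 
   s3   s4  s3 
 * s4   s4  s4 
(> = start, * = accepting)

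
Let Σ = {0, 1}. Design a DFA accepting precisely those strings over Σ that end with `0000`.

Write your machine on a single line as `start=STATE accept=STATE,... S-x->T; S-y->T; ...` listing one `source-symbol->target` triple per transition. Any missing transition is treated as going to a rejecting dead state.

start=A; accept=E; A-0->B; A-1->A; B-0->C; B-1->A; C-0->D; C-1->A; D-0->E; D-1->A; E-0->E; E-1->A

Let each state record the length of the longest suffix of the input read so far that is also a prefix of `0000`. B means the last symbol is `0`; C means the last 2 symbols are `00`; D means the last 3 symbols are `000`; E means the last 4 symbols are `0000`. Accept only at E, where the string currently ends in `0000`.
With 5 states:
       0  1 
>  A   B  A 
   B   C  A 
   C   D  A 
   D   E  A 
 * E   E  A 
(> = start, * = accepting)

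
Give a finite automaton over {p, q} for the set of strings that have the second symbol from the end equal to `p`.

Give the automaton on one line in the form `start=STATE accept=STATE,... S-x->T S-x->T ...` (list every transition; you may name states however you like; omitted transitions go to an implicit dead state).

start=S0 accept=S3,S4 S0-p->S1 S0-q->S2 S1-p->S3 S1-q->S4 S2-p->S5 S2-q->S6 S3-p->S3 S3-q->S4 S4-p->S5 S4-q->S6 S5-p->S3 S5-q->S4 S6-p->S5 S6-q->S6

Because acceptance depends on a position counted from the end, the machine has to buffer the most recent 2 symbols. Make each state the string of the last up-to-2 symbols read; on input `x` shift the window left and append `x`. Accept when the buffered window has length 2 and begins with `p`.
A 7-state machine:
        p   q  
>  S0   S1  S2 
   S1   S3  S4 
   S2   S5  S6 
 * S3   S3  S4 
 * S4   S5  S6 
   S5   S3  S4 
   S6   S5  S6 
(> = start, * = accepting)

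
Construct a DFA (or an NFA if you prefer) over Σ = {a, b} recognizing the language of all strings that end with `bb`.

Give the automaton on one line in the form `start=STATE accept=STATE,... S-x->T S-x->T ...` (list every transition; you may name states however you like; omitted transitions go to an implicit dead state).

start=q0 accept=q2 q0-a->q0 q0-b->q1 q1-a->q0 q1-b->q2 q2-a->q0 q2-b->q2

Let each state record the length of the longest suffix of the input read so far that is also a prefix of `bb`. q1 means the last symbol is `b`; q2 means the last 2 symbols are `bb`. Accept only at q2, where the string currently ends in `bb`.
With 3 states:
        a   b  
>  q0   q0  q1 
   q1   q0  q2 
 * q2   q0  q2 
(> = start, * = accepting)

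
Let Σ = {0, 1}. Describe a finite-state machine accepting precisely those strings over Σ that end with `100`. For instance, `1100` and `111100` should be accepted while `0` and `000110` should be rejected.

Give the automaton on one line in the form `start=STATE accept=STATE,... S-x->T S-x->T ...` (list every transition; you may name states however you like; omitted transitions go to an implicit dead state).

start=q0 accept=q3 q0-0->q0 q0-1->q1 q1-0->q2 q1-1->q1 q2-0->q3 q2-1->q1 q3-0->q0 q3-1->q1

Let each state record the length of the longest suffix of the input read so far that is also a prefix of `100`. q1 means the last symbol is `1`; q2 means the last 2 symbols are `10`; q3 means the last 3 symbols are `100`. Accept only at q3, where the string currently ends in `100`.
4 states suffice.
        0   1  
>  q0   q0  q1 
   q1   q2  q1 
   q2   q3  q1 
 * q3   q0  q1 
(> = start, * = accepting)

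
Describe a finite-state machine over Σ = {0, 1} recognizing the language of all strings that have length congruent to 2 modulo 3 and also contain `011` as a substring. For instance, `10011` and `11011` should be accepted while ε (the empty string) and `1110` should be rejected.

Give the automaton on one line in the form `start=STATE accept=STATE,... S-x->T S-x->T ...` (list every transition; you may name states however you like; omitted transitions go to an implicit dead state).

start=S0 accept=S11 S0-0->S1 S0-1->S2 S1-0->S3 S1-1->S4 S2-0->S3 S2-1->S5 S3-0->S6 S3-1->S7 S4-0->S6 S4-1->S8 S5-0->S6 S5-1->S0 S6-0->S1 S6-1->S9 S7-0->S1 S7-1->S10 S8-0->S10 S8-1->S10 S9-0->S3 S9-1->S11 S10-0->S11 S10-1->S11 S11-0->S8 S11-1->S8

Build one automaton per condition and run them in lockstep. One (3 states) tracks the input length modulo 3; the other (4 states) tracks whether and how much of `011` has been seen. Each combined state is a pair, one component from each; accept when both components accept.
A 12-state machine:
          0    1  
>  S0     S1   S2 
   S1     S3   S4 
   S2     S3   S5 
   S3     S6   S7 
   S4     S6   S8 
   S5     S6   S0 
   S6     S1   S9 
   S7     S1  S10 
   S8    S10  S10 
   S9     S3  S11 
   S10   S11  S11 
 * S11    S8   S8 
(> = start, * = accepting)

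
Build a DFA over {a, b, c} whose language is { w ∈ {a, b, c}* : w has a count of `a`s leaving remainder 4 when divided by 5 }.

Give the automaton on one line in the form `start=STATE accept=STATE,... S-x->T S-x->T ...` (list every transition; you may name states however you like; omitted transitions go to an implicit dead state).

start=q0 accept=q4 q0-a->q1 q0-b->q0 q0-c->q0 q1-a->q2 q1-b->q1 q1-c->q1 q2-a->q3 q2-b->q2 q2-c->q2 q3-a->q4 q3-b->q3 q3-c->q3 q4-a->q0 q4-b->q4 q4-c->q4

The only thing that matters is how many `a`s have appeared, reduced mod 5. Use one state per residue: q0 for 0, …, q4 for 4. Reading `a` moves to the next residue; anything else stays put. q4 is accepting.
        a   b   c  
>  q0   q1  q0  q0 
   q1   q2  q1  q1 
   q2   q3  q2  q2 
   q3   q4  q3  q3 
 * q4   q0  q4  q4 
(> = start, * = accepting)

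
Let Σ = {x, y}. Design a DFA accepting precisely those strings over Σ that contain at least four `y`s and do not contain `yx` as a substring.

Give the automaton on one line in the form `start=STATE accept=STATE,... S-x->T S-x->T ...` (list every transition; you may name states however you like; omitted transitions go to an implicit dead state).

start=S0 accept=S5 S0-x->S0 S0-y->S1 S1-x->S2 S1-y->S3 S2-x->S2 S2-y->S2 S3-x->S2 S3-y->S4 S4-x->S2 S4-y->S5 S5-x->S2 S5-y->S5

Run two small machines in parallel and take their product. The first has 6 states tracking the count of `y`s, saturating at 5; the second has 3 states tracking partial matches of the forbidden pattern `yx`. A product state is a pair (one from each), accepting exactly when both do. Equivalent product states are then merged.
        x   y  
>  S0   S0  S1 
   S1   S2  S3 
   S2   S2  S2 
   S3   S2  S4 
   S4   S2  S5 
 * S5   S2  S5 
(> = start, * = accepting)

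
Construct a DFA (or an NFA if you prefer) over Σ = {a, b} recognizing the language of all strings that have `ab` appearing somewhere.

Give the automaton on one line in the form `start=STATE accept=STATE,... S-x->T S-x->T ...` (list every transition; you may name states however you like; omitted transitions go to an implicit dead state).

start=q0 accept=q2 q0-a->q1 q0-b->q0 q1-a->q1 q1-b->q2 q2-a->q2 q2-b->q2

States q0..q1 record the length of the longest prefix of `ab` that matches the current input suffix. Reaching q2 means `ab` has been seen, and we stay there forever. Accept from q2.
3 states suffice.
        a   b  
>  q0   q1  q0 
   q1   q1  q2 
 * q2   q2  q2 
(> = start, * = accepting)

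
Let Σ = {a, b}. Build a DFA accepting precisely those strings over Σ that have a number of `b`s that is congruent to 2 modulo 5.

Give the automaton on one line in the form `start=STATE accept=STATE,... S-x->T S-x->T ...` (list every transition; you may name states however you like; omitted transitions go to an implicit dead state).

start=q0 accept=q2 q0-a->q0 q0-b->q1 q1-a->q1 q1-b->q2 q2-a->q2 q2-b->q3 q3-a->q3 q3-b->q4 q4-a->q4 q4-b->q0

The only thing that matters is how many `b`s have appeared, reduced mod 5. Use one state per residue: q0 for 0, …, q4 for 4. Reading `b` moves to the next residue; anything else stays put. q2 is accepting.
A 5-state machine:
        a   b  
>  q0   q0  q1 
   q1   q1  q2 
 * q2   q2  q3 
   q3   q3  q4 
   q4   q4  q0 
(> = start, * = accepting)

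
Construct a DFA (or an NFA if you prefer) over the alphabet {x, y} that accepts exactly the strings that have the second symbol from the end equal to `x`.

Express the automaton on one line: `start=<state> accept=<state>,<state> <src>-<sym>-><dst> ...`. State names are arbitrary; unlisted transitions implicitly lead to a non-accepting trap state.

start=S0 accept=S3,S4 S0-x->S1 S0-y->S2 S1-x->S3 S1-y->S4 S2-x->S5 S2-y->S6 S3-x->S3 S3-y->S4 S4-x->S5 S4-y->S6 S5-x->S3 S5-y->S4 S6-x->S5 S6-y->S6

Because acceptance depends on a position counted from the end, the machine has to buffer the most recent 2 symbols. Make each state the string of the last up-to-2 symbols read; on input `x` shift the window left and append `x`. Accept when the buffered window has length 2 and begins with `x`.
With 7 states:
        x   y  
>  S0   S1  S2 
   S1   S3  S4 
   S2   S5  S6 
 * S3   S3  S4 
 * S4   S5  S6 
   S5   S3  S4 
   S6   S5  S6 
(> = start, * = accepting)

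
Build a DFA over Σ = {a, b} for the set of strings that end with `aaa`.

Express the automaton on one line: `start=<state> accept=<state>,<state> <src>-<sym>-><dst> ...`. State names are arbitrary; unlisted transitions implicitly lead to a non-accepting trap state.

Remember how much of `aaa` the current input suffix matches. State s0 means no match yet; s1 means the last symbol is `a`; s2 means the last 2 symbols are `aa`; s3 means the last 3 symbols are `aaa`. Only s3 accepts. On a mismatch, fall back to the longest proper suffix that is still a prefix of `aaa`.
        a   b  
>  s0   s1  s0 
   s1   s2  s0 
   s2   s3  s0 
 * s3   s3  s0 
(> = start, * = accepting)

start=s0 accept=s3 s0-a->s1 s0-b->s0 s1-a->s2 s1-b->s0 s2-a->s3 s2-b->s0 s3-a->s3 s3-b->s0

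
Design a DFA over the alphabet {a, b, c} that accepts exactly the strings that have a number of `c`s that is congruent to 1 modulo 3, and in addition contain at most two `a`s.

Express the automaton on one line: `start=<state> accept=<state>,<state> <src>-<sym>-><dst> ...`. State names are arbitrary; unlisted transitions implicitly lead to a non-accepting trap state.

start=q0 accept=q2,q4,q7 q0-a->q1 q0-b->q0 q0-c->q2 q1-a->q3 q1-b->q1 q1-c->q4 q2-a->q4 q2-b->q2 q2-c->q5 q3-a->q6 q3-b->q3 q3-c->q7 q4-a->q7 q4-b->q4 q4-c->q8 q5-a->q8 q5-b->q5 q5-c->q0 q6-a->q6 q6-b->q6 q6-c->q6 q7-a->q6 q7-b->q7 q7-c->q9 q8-a->q9 q8-b->q8 q8-c->q1 q9-a->q6 q9-b->q9 q9-c->q3

Run two small machines in parallel and take their product. The first has 3 states tracking the count of `c`s modulo 3; the second has 4 states tracking the count of `a`s, saturating at 3. A product state is a pair (one from each), accepting exactly when both do. Equivalent product states are then merged.
10 states suffice.
        a   b   c  
>  q0   q1  q0  q2 
   q1   q3  q1  q4 
 * q2   q4  q2  q5 
   q3   q6  q3  q7 
 * q4   q7  q4  q8 
   q5   q8  q5  q0 
   q6   q6  q6  q6 
 * q7   q6  q7  q9 
   q8   q9  q8  q1 
   q9   q6  q9  q3 
(> = start, * = accepting)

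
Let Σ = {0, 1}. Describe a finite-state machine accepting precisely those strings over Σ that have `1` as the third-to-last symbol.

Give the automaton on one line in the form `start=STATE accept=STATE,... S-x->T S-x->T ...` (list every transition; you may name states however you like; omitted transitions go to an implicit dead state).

start=S0 accept=S11,S12,S13,S14 S0-0->S1 S0-1->S2 S1-0->S3 S1-1->S4 S2-0->S5 S2-1->S6 S3-0->S7 S3-1->S8 S4-0->S9 S4-1->S10 S5-0->S11 S5-1->S12 S6-0->S13 S6-1->S14 S7-0->S7 S7-1->S8 S8-0->S9 S8-1->S10 S9-0->S11 S9-1->S12 S10-0->S13 S10-1->S14 S11-0->S7 S11-1->S8 S12-0->S9 S12-1->S10 S13-0->S11 S13-1->S12 S14-0->S13 S14-1->S14

A DFA must remember the last 3 symbols (since which symbol is third-to-last isn't known until the input ends). Use one state per possible window of the last ≤3 symbols; accept from those whose window starts with `1`.
With 15 states:
          0    1  
>  S0     S1   S2 
   S1     S3   S4 
   S2     S5   S6 
   S3     S7   S8 
   S4     S9  S10 
   S5    S11  S12 
   S6    S13  S14 
   S7     S7   S8 
   S8     S9  S10 
   S9    S11  S12 
   S10   S13  S14 
 * S11    S7   S8 
 * S12    S9  S10 
 * S13   S11  S12 
 * S14   S13  S14 
(> = start, * = accepting)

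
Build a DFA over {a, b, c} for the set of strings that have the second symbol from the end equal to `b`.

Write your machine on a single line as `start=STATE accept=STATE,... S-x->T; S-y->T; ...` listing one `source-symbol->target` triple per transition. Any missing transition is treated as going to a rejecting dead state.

start=s0; accept=s7,s8,s9; s0-a->s1; s0-b->s2; s0-c->s3; s1-a->s4; s1-b->s5; s1-c->s6; s2-a->s7; s2-b->s8; s2-c->s9; s3-a->s10; s3-b->s11; s3-c->s12; s4-a->s4; s4-b->s5; s4-c->s6; s5-a->s7; s5-b->s8; s5-c->s9; s6-a->s10; s6-b->s11; s6-c->s12; s7-a->s4; s7-b->s5; s7-c->s6; s8-a->s7; s8-b->s8; s8-c->s9; s9-a->s10; s9-b->s11; s9-c->s12; s10-a->s4; s10-b->s5; s10-c->s6; s11-a->s7; s11-b->s8; s11-c->s9; s12-a->s10; s12-b->s11; s12-c->s12

Because acceptance depends on a position counted from the end, the machine has to buffer the most recent 2 symbols. Make each state the string of the last up-to-2 symbols read; on input `x` shift the window left and append `x`. Accept when the buffered window has length 2 and begins with `b`.
          a    b    c  
>  s0     s1   s2   s3 
   s1     s4   s5   s6 
   s2     s7   s8   s9 
   s3    s10  s11  s12 
   s4     s4   s5   s6 
   s5     s7   s8   s9 
   s6    s10  s11  s12 
 * s7     s4   s5   s6 
 * s8     s7   s8   s9 
 * s9    s10  s11  s12 
   s10    s4   s5   s6 
   s11    s7   s8   s9 
   s12   s10  s11  s12 
(> = start, * = accepting)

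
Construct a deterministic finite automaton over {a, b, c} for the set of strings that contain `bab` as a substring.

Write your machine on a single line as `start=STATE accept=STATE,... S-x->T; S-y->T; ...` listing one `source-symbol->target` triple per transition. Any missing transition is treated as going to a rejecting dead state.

Track how much of `bab` has been matched so far: state S0 is no progress, S3 is the absorbing accept state reached once `bab` has occurred. Intermediate states record partial matches; on a mismatch, fall back to the longest reusable overlap.
With 4 states:
        a   b   c  
>  S0   S0  S1  S0 
   S1   S2  S1  S0 
   S2   S0  S3  S0 
 * S3   S3  S3  S3 
(> = start, * = accepting)

start=S0; accept=S3; S0-a->S0; S0-b->S1; S0-c->S0; S1-a->S2; S1-b->S1; S1-c->S0; S2-a->S0; S2-b->S3; S2-c->S0; S3-a->S3; S3-b->S3; S3-c->S3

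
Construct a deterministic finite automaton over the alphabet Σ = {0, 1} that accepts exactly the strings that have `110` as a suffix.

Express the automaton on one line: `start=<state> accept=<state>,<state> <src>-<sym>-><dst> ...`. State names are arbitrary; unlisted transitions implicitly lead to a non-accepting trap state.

Let each state record the length of the longest suffix of the input read so far that is also a prefix of `110`. q1 means the last symbol is `1`; q2 means the last 2 symbols are `11`; q3 means the last 3 symbols are `110`. Accept only at q3, where the string currently ends in `110`.
4 states suffice.
        0   1  
>  q0   q0  q1 
   q1   q0  q2 
   q2   q3  q2 
 * q3   q0  q1 
(> = start, * = accepting)

start=q0 accept=q3 q0-0->q0 q0-1->q1 q1-0->q0 q1-1->q2 q2-0->q3 q2-1->q2 q3-0->q0 q3-1->q1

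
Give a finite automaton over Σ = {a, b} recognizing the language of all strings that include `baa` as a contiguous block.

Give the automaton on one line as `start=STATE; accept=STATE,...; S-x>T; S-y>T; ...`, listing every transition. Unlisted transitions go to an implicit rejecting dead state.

start=q0; accept=q3; q0-a>q0; q0-b>q1; q1-a>q2; q1-b>q1; q2-a>q3; q2-b>q1; q3-a>q3; q3-b>q3

Track how much of `baa` has been matched so far: state q0 is no progress, q3 is the absorbing accept state reached once `baa` has occurred. Intermediate states record partial matches; on a mismatch, fall back to the longest reusable overlap.
A 4-state machine:
        a   b  
>  q0   q0  q1 
   q1   q2  q1 
   q2   q3  q1 
 * q3   q3  q3 
(> = start, * = accepting)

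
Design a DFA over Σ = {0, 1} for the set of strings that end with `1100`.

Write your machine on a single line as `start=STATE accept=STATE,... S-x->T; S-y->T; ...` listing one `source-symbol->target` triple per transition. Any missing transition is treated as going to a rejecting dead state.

start=S0; accept=S4; S0-0->S0; S0-1->S1; S1-0->S0; S1-1->S2; S2-0->S3; S2-1->S2; S3-0->S4; S3-1->S1; S4-0->S0; S4-1->S1

Remember how much of `1100` the current input suffix matches. State S0 means no match yet; S1 means the last symbol is `1`; S2 means the last 2 symbols are `11`; S3 means the last 3 symbols are `110`; S4 means the last 4 symbols are `1100`. Only S4 accepts. On a mismatch, fall back to the longest proper suffix that is still a prefix of `1100`.
5 states suffice.
        0   1  
>  S0   S0  S1 
   S1   S0  S2 
   S2   S3  S2 
   S3   S4  S1 
 * S4   S0  S1 
(> = start, * = accepting)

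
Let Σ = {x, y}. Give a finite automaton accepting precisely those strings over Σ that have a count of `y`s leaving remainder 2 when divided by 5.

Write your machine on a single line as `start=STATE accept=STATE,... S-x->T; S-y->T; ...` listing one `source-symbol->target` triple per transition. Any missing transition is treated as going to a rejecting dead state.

The only thing that matters is how many `y`s have appeared, reduced mod 5. Use one state per residue: A for 0, …, E for 4. Reading `y` moves to the next residue; anything else stays put. C is accepting.
With 5 states:
       x  y 
>  A   A  B 
   B   B  C 
 * C   C  D 
   D   D  E 
   E   E  A 
(> = start, * = accepting)

start=A; accept=C; A-x->A; A-y->B; B-x->B; B-y->C; C-x->C; C-y->D; D-x->D; D-y->E; E-x->E; E-y->A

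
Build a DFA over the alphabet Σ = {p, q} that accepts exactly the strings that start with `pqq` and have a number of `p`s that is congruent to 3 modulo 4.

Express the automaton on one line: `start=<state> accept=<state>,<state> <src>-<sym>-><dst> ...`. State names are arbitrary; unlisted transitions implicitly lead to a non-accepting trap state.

Handle the two conditions separately and then intersect. The first has 5 states tracking whether the input so far still matches the prefix `pqq`; the second has 4 states tracking the count of `p`s modulo 4. A product state is a pair (one from each), accepting exactly when both do. After merging equivalent states the machine shrinks.
An 8-state machine:
        p   q  
>  s0   s1  s2 
   s1   s2  s3 
   s2   s2  s2 
   s3   s2  s4 
   s4   s5  s4 
   s5   s6  s5 
 * s6   s7  s6 
   s7   s4  s7 
(> = start, * = accepting)

start=s0 accept=s6 s0-p->s1 s0-q->s2 s1-p->s2 s1-q->s3 s2-p->s2 s2-q->s2 s3-p->s2 s3-q->s4 s4-p->s5 s4-q->s4 s5-p->s6 s5-q->s5 s6-p->s7 s6-q->s6 s7-p->s4 s7-q->s7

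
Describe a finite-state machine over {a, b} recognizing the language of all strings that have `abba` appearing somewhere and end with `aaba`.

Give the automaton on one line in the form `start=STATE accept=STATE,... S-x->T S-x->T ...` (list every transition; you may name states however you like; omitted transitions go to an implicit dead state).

start=q0 accept=q8 q0-a->q1 q0-b->q0 q1-a->q1 q1-b->q2 q2-a->q1 q2-b->q3 q3-a->q4 q3-b->q0 q4-a->q5 q4-b->q6 q5-a->q5 q5-b->q7 q6-a->q4 q6-b->q6 q7-a->q8 q7-b->q6 q8-a->q5 q8-b->q6

Handle the two conditions separately and then intersect. The first has 5 states tracking whether and how much of `abba` has been seen; the second has 5 states tracking how much of the suffix `aaba` has currently been matched. A product state is a pair (one from each), accepting exactly when both do. After merging equivalent states the machine shrinks.
With 9 states:
        a   b  
>  q0   q1  q0 
   q1   q1  q2 
   q2   q1  q3 
   q3   q4  q0 
   q4   q5  q6 
   q5   q5  q7 
   q6   q4  q6 
   q7   q8  q6 
 * q8   q5  q6 
(> = start, * = accepting)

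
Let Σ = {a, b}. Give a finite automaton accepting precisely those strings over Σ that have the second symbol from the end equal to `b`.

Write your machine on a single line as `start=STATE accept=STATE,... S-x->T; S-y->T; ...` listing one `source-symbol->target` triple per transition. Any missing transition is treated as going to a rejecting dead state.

start=q0; accept=q5,q6; q0-a->q1; q0-b->q2; q1-a->q3; q1-b->q4; q2-a->q5; q2-b->q6; q3-a->q3; q3-b->q4; q4-a->q5; q4-b->q6; q5-a->q3; q5-b->q4; q6-a->q5; q6-b->q6

Because acceptance depends on a position counted from the end, the machine has to buffer the most recent 2 symbols. Make each state the string of the last up-to-2 symbols read; on input `x` shift the window left and append `x`. Accept when the buffered window has length 2 and begins with `b`.
        a   b  
>  q0   q1  q2 
   q1   q3  q4 
   q2   q5  q6 
   q3   q3  q4 
   q4   q5  q6 
 * q5   q3  q4 
 * q6   q5  q6 
(> = start, * = accepting)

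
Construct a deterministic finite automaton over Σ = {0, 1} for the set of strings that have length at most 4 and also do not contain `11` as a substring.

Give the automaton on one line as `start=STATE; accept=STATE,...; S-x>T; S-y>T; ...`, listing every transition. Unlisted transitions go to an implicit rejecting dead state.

start=A; accept=A,B,C,D,E,G,H,J,K; A-0>B; A-1>C; B-0>D; B-1>E; C-0>D; C-1>F; D-0>G; D-1>H; E-0>G; E-1>I; F-0>I; F-1>I; G-0>J; G-1>K; H-0>J; H-1>L; I-0>L; I-1>L; J-0>M; J-1>N; K-0>M; K-1>O; L-0>O; L-1>O; M-0>M; M-1>N; N-0>M; N-1>O; O-0>O; O-1>O

Build one automaton per condition and run them in lockstep. One (6 states) tracks the input length, saturating at 5; the other (3 states) tracks partial matches of the forbidden pattern `11`. Each combined state is a pair, one component from each; accept when both components accept.
       0  1 
>* A   B  C 
 * B   D  E 
 * C   D  F 
 * D   G  H 
 * E   G  I 
   F   I  I 
 * G   J  K 
 * H   J  L 
   I   L  L 
 * J   M  N 
 * K   M  O 
   L   O  O 
   M   M  N 
   N   M  O 
   O   O  O 
(> = start, * = accepting)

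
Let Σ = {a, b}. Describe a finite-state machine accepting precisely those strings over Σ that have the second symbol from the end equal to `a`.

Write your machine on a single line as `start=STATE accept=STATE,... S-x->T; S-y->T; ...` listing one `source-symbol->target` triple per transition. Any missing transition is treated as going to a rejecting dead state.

Because acceptance depends on a position counted from the end, the machine has to buffer the most recent 2 symbols. Make each state the string of the last up-to-2 symbols read; on input `x` shift the window left and append `x`. Accept when the buffered window has length 2 and begins with `a`.
7 states suffice.
        a   b  
>  q0   q1  q2 
   q1   q3  q4 
   q2   q5  q6 
 * q3   q3  q4 
 * q4   q5  q6 
   q5   q3  q4 
   q6   q5  q6 
(> = start, * = accepting)

start=q0; accept=q3,q4; q0-a->q1; q0-b->q2; q1-a->q3; q1-b->q4; q2-a->q5; q2-b->q6; q3-a->q3; q3-b->q4; q4-a->q5; q4-b->q6; q5-a->q3; q5-b->q4; q6-a->q5; q6-b->q6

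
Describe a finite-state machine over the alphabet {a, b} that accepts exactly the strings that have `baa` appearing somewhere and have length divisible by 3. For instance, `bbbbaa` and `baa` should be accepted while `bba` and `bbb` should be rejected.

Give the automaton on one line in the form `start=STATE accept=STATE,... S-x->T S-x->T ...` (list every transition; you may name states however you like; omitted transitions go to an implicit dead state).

start=S0 accept=S8 S0-a->S1 S0-b->S2 S1-a->S3 S1-b->S4 S2-a->S5 S2-b->S4 S3-a->S0 S3-b->S6 S4-a->S7 S4-b->S6 S5-a->S8 S5-b->S6 S6-a->S9 S6-b->S2 S7-a->S10 S7-b->S2 S8-a->S10 S8-b->S10 S9-a->S11 S9-b->S4 S10-a->S11 S10-b->S11 S11-a->S8 S11-b->S8

Handle the two conditions separately and then intersect. One (4 states) tracks whether and how much of `baa` has been seen; the other (3 states) tracks the input length modulo 3. Each combined state is a pair, one component from each; accept when both components accept.
With 12 states:
          a    b  
>  S0     S1   S2 
   S1     S3   S4 
   S2     S5   S4 
   S3     S0   S6 
   S4     S7   S6 
   S5     S8   S6 
   S6     S9   S2 
   S7    S10   S2 
 * S8    S10  S10 
   S9    S11   S4 
   S10   S11  S11 
   S11    S8   S8 
(> = start, * = accepting)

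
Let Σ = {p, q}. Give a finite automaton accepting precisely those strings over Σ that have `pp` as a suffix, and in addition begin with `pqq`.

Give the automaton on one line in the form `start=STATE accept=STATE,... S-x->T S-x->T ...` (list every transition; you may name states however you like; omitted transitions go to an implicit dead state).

Handle the two conditions separately and then intersect. One (3 states) tracks how much of the suffix `pp` has currently been matched; the other (5 states) tracks whether the input so far still matches the prefix `pqq`. Each combined state is a pair, one component from each; accept when both components accept. Equivalent product states are then merged.
With 7 states:
        p   q  
>  s0   s1  s2 
   s1   s2  s3 
   s2   s2  s2 
   s3   s2  s4 
   s4   s5  s4 
   s5   s6  s4 
 * s6   s6  s4 
(> = start, * = accepting)

start=s0 accept=s6 s0-p->s1 s0-q->s2 s1-p->s2 s1-q->s3 s2-p->s2 s2-q->s2 s3-p->s2 s3-q->s4 s4-p->s5 s4-q->s4 s5-p->s6 s5-q->s4 s6-p->s6 s6-q->s4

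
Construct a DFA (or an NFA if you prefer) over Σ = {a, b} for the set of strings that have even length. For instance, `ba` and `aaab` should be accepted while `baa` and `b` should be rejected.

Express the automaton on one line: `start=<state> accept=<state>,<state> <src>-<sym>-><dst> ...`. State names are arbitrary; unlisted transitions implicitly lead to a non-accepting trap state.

Count input length modulo 2: every symbol advances one step around the cycle S0 → S1 → S0. Accept at S0.
A 2-state machine:
        a   b  
>* S0   S1  S1 
   S1   S0  S0 
(> = start, * = accepting)

start=S0 accept=S0 S0-a->S1 S0-b->S1 S1-a->S0 S1-b->S0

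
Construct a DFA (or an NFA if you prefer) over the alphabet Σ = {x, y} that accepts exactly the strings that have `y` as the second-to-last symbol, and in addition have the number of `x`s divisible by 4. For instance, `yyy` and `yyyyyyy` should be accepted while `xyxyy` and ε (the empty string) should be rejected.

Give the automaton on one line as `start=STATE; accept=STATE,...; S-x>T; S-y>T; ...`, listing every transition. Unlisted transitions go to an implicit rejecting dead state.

Handle the two conditions separately and then intersect. The first has 7 states tracking the last 2 symbols read; the second has 4 states tracking the count of `x`s modulo 4. A product state is a pair (one from each), accepting exactly when both do. After merging equivalent states the machine shrinks.
        x   y  
>  s0   s1  s2 
   s1   s3  s1 
   s2   s1  s4 
   s3   s5  s3 
 * s4   s1  s4 
   s5   s0  s6 
   s6   s7  s6 
 * s7   s1  s2 
(> = start, * = accepting)

start=s0; accept=s4,s7; s0-x>s1; s0-y>s2; s1-x>s3; s1-y>s1; s2-x>s1; s2-y>s4; s3-x>s5; s3-y>s3; s4-x>s1; s4-y>s4; s5-x>s0; s5-y>s6; s6-x>s7; s6-y>s6; s7-x>s1; s7-y>s2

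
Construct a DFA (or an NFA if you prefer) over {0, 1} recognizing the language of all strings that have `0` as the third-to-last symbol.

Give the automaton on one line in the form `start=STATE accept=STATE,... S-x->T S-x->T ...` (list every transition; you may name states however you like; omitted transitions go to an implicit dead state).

Because acceptance depends on a position counted from the end, the machine has to buffer the most recent 3 symbols. Make each state the string of the last up-to-3 symbols read; on input `x` shift the window left and append `x`. Accept when the buffered window has length 3 and begins with `0`.
A 15-state machine:
          0    1  
>  s0     s1   s2 
   s1     s3   s4 
   s2     s5   s6 
   s3     s7   s8 
   s4     s9  s10 
   s5    s11  s12 
   s6    s13  s14 
 * s7     s7   s8 
 * s8     s9  s10 
 * s9    s11  s12 
 * s10   s13  s14 
   s11    s7   s8 
   s12    s9  s10 
   s13   s11  s12 
   s14   s13  s14 
(> = start, * = accepting)

start=s0 accept=s7,s8,s9,s10 s0-0->s1 s0-1->s2 s1-0->s3 s1-1->s4 s2-0->s5 s2-1->s6 s3-0->s7 s3-1->s8 s4-0->s9 s4-1->s10 s5-0->s11 s5-1->s12 s6-0->s13 s6-1->s14 s7-0->s7 s7-1->s8 s8-0->s9 s8-1->s10 s9-0->s11 s9-1->s12 s10-0->s13 s10-1->s14 s11-0->s7 s11-1->s8 s12-0->s9 s12-1->s10 s13-0->s11 s13-1->s12 s14-0->s13 s14-1->s14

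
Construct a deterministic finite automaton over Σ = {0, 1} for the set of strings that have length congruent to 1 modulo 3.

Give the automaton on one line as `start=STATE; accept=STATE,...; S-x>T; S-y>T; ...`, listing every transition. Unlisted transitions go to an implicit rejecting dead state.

start=A; accept=B; A-0>B; A-1>B; B-0>C; B-1>C; C-0>A; C-1>A

Count input length modulo 3: every symbol advances one step around the cycle A → B → C → A. Accept at B.
A 3-state machine:
       0  1 
>  A   B  B 
 * B   C  C 
   C   A  A 
(> = start, * = accepting)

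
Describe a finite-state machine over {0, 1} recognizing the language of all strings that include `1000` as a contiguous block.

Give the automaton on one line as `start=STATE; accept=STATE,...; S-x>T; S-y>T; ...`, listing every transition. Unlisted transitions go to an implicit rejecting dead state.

States q0..q3 record the length of the longest prefix of `1000` that matches the current input suffix. Reaching q4 means `1000` has been seen, and we stay there forever. Accept from q4.
5 states suffice.
        0   1  
>  q0   q0  q1 
   q1   q2  q1 
   q2   q3  q1 
   q3   q4  q1 
 * q4   q4  q4 
(> = start, * = accepting)

start=q0; accept=q4; q0-0>q0; q0-1>q1; q1-0>q2; q1-1>q1; q2-0>q3; q2-1>q1; q3-0>q4; q3-1>q1; q4-0>q4; q4-1>q4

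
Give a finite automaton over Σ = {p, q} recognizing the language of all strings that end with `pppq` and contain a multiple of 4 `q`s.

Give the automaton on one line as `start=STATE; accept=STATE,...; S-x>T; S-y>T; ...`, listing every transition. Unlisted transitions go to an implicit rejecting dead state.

Run two small machines in parallel and take their product. The first has 5 states tracking how much of the suffix `pppq` has currently been matched; the second has 4 states tracking the count of `q`s modulo 4. A product state is a pair (one from each), accepting exactly when both do. Minimizing collapses redundant product states.
With 8 states:
        p   q  
>  S0   S0  S1 
   S1   S1  S2 
   S2   S2  S3 
   S3   S4  S0 
   S4   S5  S0 
   S5   S6  S0 
   S6   S6  S7 
 * S7   S0  S1 
(> = start, * = accepting)

start=S0; accept=S7; S0-p>S0; S0-q>S1; S1-p>S1; S1-q>S2; S2-p>S2; S2-q>S3; S3-p>S4; S3-q>S0; S4-p>S5; S4-q>S0; S5-p>S6; S5-q>S0; S6-p>S6; S6-q>S7; S7-p>S0; S7-q>S1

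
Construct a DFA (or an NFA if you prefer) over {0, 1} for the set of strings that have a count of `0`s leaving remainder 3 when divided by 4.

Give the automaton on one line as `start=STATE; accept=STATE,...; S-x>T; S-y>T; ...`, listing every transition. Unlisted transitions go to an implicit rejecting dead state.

start=q0; accept=q3; q0-0>q1; q0-1>q0; q1-0>q2; q1-1>q1; q2-0>q3; q2-1>q2; q3-0>q0; q3-1>q3

The only thing that matters is how many `0`s have appeared, reduced mod 4. Use one state per residue: q0 for 0, …, q3 for 3. Reading `0` moves to the next residue; anything else stays put. q3 is accepting.
A 4-state machine:
        0   1  
>  q0   q1  q0 
   q1   q2  q1 
   q2   q3  q2 
 * q3   q0  q3 
(> = start, * = accepting)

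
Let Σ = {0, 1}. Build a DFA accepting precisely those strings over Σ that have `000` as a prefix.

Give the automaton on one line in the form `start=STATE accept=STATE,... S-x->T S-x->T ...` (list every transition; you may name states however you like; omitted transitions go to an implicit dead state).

Walk along `000` while the input agrees: from q0 take `0` to q1, and so on. Any deviation drops to the rejecting sink q4. Once q3 is reached the prefix is confirmed and every continuation is accepted.
5 states suffice.
        0   1  
>  q0   q1  q4 
   q1   q2  q4 
   q2   q3  q4 
 * q3   q3  q3 
   q4   q4  q4 
(> = start, * = accepting)

start=q0 accept=q3 q0-0->q1 q0-1->q4 q1-0->q2 q1-1->q4 q2-0->q3 q2-1->q4 q3-0->q3 q3-1->q3 q4-0->q4 q4-1->q4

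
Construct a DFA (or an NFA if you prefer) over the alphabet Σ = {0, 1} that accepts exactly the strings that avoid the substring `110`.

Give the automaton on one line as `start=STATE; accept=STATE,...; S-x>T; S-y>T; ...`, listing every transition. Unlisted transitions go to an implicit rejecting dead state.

This is the complement of 'contains `110`'. Use the same substring-matching states — q0 through q3 holding how much of `110` has just been matched — but flip the accepting set: everything except the trap q3 accepts.
A 4-state machine:
        0   1  
>* q0   q0  q1 
 * q1   q0  q2 
 * q2   q3  q2 
   q3   q3  q3 
(> = start, * = accepting)

start=q0; accept=q0,q1,q2; q0-0>q0; q0-1>q1; q1-0>q0; q1-1>q2; q2-0>q3; q2-1>q2; q3-0>q3; q3-1>q3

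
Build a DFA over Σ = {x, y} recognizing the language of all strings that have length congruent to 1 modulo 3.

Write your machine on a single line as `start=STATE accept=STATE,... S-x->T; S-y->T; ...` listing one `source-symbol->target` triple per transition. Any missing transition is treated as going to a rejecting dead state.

Count input length modulo 3: every symbol advances one step around the cycle A → B → C → A. Accept at B.
3 states suffice.
       x  y 
>  A   B  B 
 * B   C  C 
   C   A  A 
(> = start, * = accepting)

start=A; accept=B; A-x->B; A-y->B; B-x->C; B-y->C; C-x->A; C-y->A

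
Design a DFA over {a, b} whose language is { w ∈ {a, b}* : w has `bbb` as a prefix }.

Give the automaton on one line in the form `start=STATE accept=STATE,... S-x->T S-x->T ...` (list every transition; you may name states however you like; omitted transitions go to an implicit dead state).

start=q0 accept=q3 q0-a->q4 q0-b->q1 q1-a->q4 q1-b->q2 q2-a->q4 q2-b->q3 q3-a->q3 q3-b->q3 q4-a->q4 q4-b->q4

Check the first 3 symbols one by one: q0 through q2 record how many have matched `bbb` so far; any wrong symbol goes to the dead state q4. After all 3 match we enter the accepting sink q3.
A 5-state machine:
        a   b  
>  q0   q4  q1 
   q1   q4  q2 
   q2   q4  q3 
 * q3   q3  q3 
   q4   q4  q4 
(> = start, * = accepting)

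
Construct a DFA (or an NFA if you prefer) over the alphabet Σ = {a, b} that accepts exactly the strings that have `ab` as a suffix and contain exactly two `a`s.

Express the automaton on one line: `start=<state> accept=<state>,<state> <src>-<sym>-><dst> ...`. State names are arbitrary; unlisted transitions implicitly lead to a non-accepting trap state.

Build one automaton per condition and run them in lockstep. The first has 3 states tracking how much of the suffix `ab` has currently been matched; the second has 4 states tracking the count of `a`s, saturating at 3. A product state is a pair (one from each), accepting exactly when both do.
A 10-state machine:
        a   b  
>  S0   S1  S0 
   S1   S2  S3 
   S2   S4  S5 
   S3   S2  S6 
   S4   S4  S7 
 * S5   S4  S8 
   S6   S2  S6 
   S7   S4  S9 
   S8   S4  S8 
   S9   S4  S9 
(> = start, * = accepting)

start=S0 accept=S5 S0-a->S1 S0-b->S0 S1-a->S2 S1-b->S3 S2-a->S4 S2-b->S5 S3-a->S2 S3-b->S6 S4-a->S4 S4-b->S7 S5-a->S4 S5-b->S8 S6-a->S2 S6-b->S6 S7-a->S4 S7-b->S9 S8-a->S4 S8-b->S8 S9-a->S4 S9-b->S9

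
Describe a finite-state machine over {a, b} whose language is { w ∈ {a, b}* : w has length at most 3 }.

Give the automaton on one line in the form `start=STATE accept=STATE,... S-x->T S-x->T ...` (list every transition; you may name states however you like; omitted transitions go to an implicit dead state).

We only need to distinguish lengths 0, 1, …, 3, and '>3'. Chain q0 → q1 → q2 → q3 → q4 on every symbol, with q4 looping. Accepting states: {q0, q1, q2, q3}.
5 states suffice.
        a   b  
>* q0   q1  q1 
 * q1   q2  q2 
 * q2   q3  q3 
 * q3   q4  q4 
   q4   q4  q4 
(> = start, * = accepting)

start=q0 accept=q0,q1,q2,q3 q0-a->q1 q0-b->q1 q1-a->q2 q1-b->q2 q2-a->q3 q2-b->q3 q3-a->q4 q3-b->q4 q4-a->q4 q4-b->q4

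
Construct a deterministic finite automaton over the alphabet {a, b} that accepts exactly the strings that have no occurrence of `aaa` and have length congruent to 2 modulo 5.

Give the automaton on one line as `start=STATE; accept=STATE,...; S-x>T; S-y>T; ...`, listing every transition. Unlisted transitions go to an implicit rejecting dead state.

start=S0; accept=S3,S4,S5; S0-a>S1; S0-b>S2; S1-a>S3; S1-b>S4; S2-a>S5; S2-b>S4; S3-a>S6; S3-b>S7; S4-a>S8; S4-b>S7; S5-a>S9; S5-b>S7; S6-a>S6; S6-b>S6; S7-a>S10; S7-b>S11; S8-a>S12; S8-b>S11; S9-a>S6; S9-b>S11; S10-a>S13; S10-b>S0; S11-a>S14; S11-b>S0; S12-a>S6; S12-b>S0; S13-a>S6; S13-b>S2; S14-a>S15; S14-b>S2; S15-a>S6; S15-b>S4

Handle the two conditions separately and then intersect. The first has 4 states tracking partial matches of the forbidden pattern `aaa`; the second has 5 states tracking the input length modulo 5. A product state is a pair (one from each), accepting exactly when both do. After merging equivalent states the machine shrinks.
          a    b  
>  S0     S1   S2 
   S1     S3   S4 
   S2     S5   S4 
 * S3     S6   S7 
 * S4     S8   S7 
 * S5     S9   S7 
   S6     S6   S6 
   S7    S10  S11 
   S8    S12  S11 
   S9     S6  S11 
   S10   S13   S0 
   S11   S14   S0 
   S12    S6   S0 
   S13    S6   S2 
   S14   S15   S2 
   S15    S6   S4 
(> = start, * = accepting)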